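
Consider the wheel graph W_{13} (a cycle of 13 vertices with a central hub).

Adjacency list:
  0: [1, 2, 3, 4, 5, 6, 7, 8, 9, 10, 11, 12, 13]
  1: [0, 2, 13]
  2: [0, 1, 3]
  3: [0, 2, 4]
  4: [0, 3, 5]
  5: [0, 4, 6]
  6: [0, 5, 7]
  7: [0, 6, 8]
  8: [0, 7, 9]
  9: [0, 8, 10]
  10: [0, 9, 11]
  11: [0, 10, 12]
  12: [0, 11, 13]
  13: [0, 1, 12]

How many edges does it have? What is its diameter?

Wheel graph W_{13}: 13 cycle edges + 13 spoke edges = 26 edges.
The hub is distance 1 from all cycle vertices. Max distance between cycle vertices through hub is 2.
Diameter = 2.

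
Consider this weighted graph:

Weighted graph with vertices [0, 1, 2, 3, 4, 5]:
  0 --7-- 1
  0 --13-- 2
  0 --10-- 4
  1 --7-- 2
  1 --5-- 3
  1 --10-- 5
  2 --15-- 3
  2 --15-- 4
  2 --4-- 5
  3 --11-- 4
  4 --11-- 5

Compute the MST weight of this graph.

Applying Kruskal's algorithm (sort edges by weight, add if no cycle):
  Add (2,5) w=4
  Add (1,3) w=5
  Add (0,1) w=7
  Add (1,2) w=7
  Add (0,4) w=10
  Skip (1,5) w=10 (creates cycle)
  Skip (3,4) w=11 (creates cycle)
  Skip (4,5) w=11 (creates cycle)
  Skip (0,2) w=13 (creates cycle)
  Skip (2,3) w=15 (creates cycle)
  Skip (2,4) w=15 (creates cycle)
MST weight = 33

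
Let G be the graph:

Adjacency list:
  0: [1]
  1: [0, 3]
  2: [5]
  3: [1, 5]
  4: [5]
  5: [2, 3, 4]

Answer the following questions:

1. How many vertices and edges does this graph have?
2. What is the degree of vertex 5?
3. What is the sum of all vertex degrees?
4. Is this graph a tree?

Count: 6 vertices, 5 edges.
Vertex 5 has neighbors [2, 3, 4], degree = 3.
Handshaking lemma: 2 * 5 = 10.
A graph is a tree iff it is connected and has exactly n-1 edges. This graph is connected (all 6 vertices in one component) and has 6-1 = 5 edges. It is a tree.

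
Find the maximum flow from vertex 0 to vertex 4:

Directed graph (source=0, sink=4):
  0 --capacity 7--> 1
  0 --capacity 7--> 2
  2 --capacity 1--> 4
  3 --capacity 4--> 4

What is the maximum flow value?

Computing max flow:
  Flow on (0->2): 1/7
  Flow on (2->4): 1/1
Maximum flow = 1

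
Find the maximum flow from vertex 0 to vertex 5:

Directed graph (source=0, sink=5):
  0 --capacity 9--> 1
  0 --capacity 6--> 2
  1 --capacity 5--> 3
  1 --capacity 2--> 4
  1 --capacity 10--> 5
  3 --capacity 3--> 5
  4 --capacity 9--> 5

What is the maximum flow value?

Computing max flow:
  Flow on (0->1): 9/9
  Flow on (1->5): 9/10
Maximum flow = 9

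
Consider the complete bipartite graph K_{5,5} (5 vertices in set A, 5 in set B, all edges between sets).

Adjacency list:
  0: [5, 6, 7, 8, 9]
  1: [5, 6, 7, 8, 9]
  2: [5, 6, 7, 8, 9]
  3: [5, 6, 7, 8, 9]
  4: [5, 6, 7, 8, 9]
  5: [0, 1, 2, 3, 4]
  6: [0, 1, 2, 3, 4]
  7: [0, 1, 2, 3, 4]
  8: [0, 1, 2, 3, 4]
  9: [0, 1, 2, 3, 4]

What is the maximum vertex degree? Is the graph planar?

Set-A vertices have degree 5; set-B vertices have degree 5. Maximum degree = max(5,5) = 5.
K_{5,5} contains K_{3,3} as a subgraph (since both sides have >= 3 vertices); by Kuratowski's theorem it is not planar.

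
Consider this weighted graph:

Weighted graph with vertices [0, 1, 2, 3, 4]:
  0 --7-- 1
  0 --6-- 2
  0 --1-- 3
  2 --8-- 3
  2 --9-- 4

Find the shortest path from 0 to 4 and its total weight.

Using Dijkstra's algorithm from vertex 0:
Shortest path: 0 -> 2 -> 4
Total weight: 6 + 9 = 15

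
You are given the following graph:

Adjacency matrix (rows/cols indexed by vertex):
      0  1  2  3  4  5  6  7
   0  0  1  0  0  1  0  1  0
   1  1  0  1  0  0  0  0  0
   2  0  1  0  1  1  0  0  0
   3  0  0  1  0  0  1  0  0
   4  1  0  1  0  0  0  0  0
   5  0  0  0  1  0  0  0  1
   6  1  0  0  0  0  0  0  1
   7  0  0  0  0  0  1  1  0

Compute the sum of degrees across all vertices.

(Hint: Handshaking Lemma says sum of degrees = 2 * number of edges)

Count edges: 9 edges.
By Handshaking Lemma: sum of degrees = 2 * 9 = 18.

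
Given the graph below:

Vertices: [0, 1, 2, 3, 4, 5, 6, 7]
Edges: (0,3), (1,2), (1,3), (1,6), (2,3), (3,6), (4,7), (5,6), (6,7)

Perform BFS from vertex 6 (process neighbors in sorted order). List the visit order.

BFS from vertex 6 (neighbors processed in ascending order):
Visit order: 6, 1, 3, 5, 7, 2, 0, 4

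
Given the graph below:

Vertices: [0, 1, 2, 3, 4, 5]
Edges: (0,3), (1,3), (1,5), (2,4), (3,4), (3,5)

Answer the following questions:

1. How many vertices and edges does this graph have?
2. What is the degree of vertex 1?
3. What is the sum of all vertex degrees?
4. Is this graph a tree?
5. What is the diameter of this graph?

Count: 6 vertices, 6 edges.
Vertex 1 has neighbors [3, 5], degree = 2.
Handshaking lemma: 2 * 6 = 12.
A tree on 6 vertices has 5 edges. This graph has 6 edges (1 extra). Not a tree.
Diameter (longest shortest path) = 3.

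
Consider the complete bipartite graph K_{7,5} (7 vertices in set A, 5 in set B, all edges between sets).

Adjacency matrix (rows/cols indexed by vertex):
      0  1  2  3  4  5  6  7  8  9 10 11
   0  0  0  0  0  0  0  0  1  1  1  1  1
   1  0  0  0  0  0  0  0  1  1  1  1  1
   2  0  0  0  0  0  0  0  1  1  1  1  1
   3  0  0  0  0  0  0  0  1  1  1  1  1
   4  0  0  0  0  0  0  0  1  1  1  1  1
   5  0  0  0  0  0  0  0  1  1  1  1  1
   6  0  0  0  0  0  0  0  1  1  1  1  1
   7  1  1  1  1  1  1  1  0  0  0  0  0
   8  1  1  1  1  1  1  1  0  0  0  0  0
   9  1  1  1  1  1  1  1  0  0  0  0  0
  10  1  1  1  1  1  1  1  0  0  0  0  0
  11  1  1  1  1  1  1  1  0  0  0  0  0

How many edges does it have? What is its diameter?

K_{7,5} has 7 * 5 = 35 edges.
Any vertex reaches any opposite-side vertex in 1 step; same-side vertices reach in 2 steps via any opposite-side vertex.
Diameter = 2.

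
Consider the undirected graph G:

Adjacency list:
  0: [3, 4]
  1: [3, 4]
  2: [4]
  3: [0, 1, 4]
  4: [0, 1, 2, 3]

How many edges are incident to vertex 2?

Vertex 2 has neighbors [4], so deg(2) = 1.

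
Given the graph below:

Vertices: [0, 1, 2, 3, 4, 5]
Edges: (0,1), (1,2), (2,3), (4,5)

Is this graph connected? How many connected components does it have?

Checking connectivity: the graph has 2 connected component(s).
Components: [[0, 1, 2, 3], [4, 5]]. The graph is NOT connected.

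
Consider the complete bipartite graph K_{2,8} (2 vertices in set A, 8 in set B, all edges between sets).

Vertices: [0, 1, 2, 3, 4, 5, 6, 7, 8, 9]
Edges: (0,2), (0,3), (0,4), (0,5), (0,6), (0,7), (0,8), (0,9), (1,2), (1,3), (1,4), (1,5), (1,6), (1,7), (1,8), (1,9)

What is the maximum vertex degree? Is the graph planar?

Set-A vertices have degree 8; set-B vertices have degree 2. Maximum degree = max(2,8) = 8.
min(2,8) <= 2, so K_{2,8} avoids a K_{3,3} subdivision and is planar.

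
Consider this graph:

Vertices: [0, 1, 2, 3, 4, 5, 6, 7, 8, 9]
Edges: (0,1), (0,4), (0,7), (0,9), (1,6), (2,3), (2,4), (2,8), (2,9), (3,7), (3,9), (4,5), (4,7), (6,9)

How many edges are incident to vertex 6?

Vertex 6 has neighbors [1, 9], so deg(6) = 2.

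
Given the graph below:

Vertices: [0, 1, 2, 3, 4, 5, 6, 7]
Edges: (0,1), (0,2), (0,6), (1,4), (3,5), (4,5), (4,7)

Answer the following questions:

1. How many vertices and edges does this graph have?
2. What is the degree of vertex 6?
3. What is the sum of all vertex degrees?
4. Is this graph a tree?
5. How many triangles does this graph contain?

Count: 8 vertices, 7 edges.
Vertex 6 has neighbors [0], degree = 1.
Handshaking lemma: 2 * 7 = 14.
A graph is a tree iff it is connected and has exactly n-1 edges. This graph is connected (all 8 vertices in one component) and has 8-1 = 7 edges. It is a tree.
Number of triangles = 0.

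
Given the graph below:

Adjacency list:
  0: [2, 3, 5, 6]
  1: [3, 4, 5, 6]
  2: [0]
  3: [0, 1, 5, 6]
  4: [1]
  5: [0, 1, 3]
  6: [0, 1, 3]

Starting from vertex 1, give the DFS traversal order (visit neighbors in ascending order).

DFS from vertex 1 (neighbors processed in ascending order):
Visit order: 1, 3, 0, 2, 5, 6, 4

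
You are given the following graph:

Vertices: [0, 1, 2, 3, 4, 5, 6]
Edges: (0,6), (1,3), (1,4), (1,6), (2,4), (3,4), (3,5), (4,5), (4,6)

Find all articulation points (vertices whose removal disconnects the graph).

An articulation point is a vertex whose removal disconnects the graph.
Articulation points: [4, 6]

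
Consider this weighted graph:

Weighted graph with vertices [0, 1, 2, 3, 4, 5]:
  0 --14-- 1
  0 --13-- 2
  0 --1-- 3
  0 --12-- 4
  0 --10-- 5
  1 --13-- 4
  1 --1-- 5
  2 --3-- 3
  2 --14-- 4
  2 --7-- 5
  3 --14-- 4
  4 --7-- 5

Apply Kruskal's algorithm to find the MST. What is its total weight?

Applying Kruskal's algorithm (sort edges by weight, add if no cycle):
  Add (0,3) w=1
  Add (1,5) w=1
  Add (2,3) w=3
  Add (2,5) w=7
  Add (4,5) w=7
  Skip (0,5) w=10 (creates cycle)
  Skip (0,4) w=12 (creates cycle)
  Skip (0,2) w=13 (creates cycle)
  Skip (1,4) w=13 (creates cycle)
  Skip (0,1) w=14 (creates cycle)
  Skip (2,4) w=14 (creates cycle)
  Skip (3,4) w=14 (creates cycle)
MST weight = 19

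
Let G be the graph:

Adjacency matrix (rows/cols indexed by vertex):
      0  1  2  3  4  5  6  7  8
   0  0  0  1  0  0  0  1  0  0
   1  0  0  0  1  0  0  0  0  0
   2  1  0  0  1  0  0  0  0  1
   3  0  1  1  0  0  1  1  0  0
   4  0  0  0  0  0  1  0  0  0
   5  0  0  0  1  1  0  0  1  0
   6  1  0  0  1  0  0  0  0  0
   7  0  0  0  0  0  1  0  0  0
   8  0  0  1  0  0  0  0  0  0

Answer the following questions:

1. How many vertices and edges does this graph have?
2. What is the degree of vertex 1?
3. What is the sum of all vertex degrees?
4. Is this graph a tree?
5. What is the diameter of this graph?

Count: 9 vertices, 9 edges.
Vertex 1 has neighbors [3], degree = 1.
Handshaking lemma: 2 * 9 = 18.
A tree on 9 vertices has 8 edges. This graph has 9 edges (1 extra). Not a tree.
Diameter (longest shortest path) = 4.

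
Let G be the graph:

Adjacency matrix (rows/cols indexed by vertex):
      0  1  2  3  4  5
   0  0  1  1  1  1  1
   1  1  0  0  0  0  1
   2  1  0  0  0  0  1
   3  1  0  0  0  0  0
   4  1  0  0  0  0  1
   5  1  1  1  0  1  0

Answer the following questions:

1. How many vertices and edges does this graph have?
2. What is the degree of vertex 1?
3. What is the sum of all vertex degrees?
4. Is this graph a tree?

Count: 6 vertices, 8 edges.
Vertex 1 has neighbors [0, 5], degree = 2.
Handshaking lemma: 2 * 8 = 16.
A tree on 6 vertices has 5 edges. This graph has 8 edges (3 extra). Not a tree.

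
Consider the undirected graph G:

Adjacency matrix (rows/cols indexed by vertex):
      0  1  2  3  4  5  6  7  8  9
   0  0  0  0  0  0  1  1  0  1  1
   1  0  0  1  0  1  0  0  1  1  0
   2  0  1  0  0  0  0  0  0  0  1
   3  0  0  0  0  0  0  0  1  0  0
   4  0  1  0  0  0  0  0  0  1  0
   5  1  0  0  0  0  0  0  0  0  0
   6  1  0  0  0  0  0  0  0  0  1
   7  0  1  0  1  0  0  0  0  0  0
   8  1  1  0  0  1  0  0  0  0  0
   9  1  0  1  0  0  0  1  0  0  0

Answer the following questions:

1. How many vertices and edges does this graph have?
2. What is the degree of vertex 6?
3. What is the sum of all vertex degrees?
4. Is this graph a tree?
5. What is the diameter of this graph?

Count: 10 vertices, 12 edges.
Vertex 6 has neighbors [0, 9], degree = 2.
Handshaking lemma: 2 * 12 = 24.
A tree on 10 vertices has 9 edges. This graph has 12 edges (3 extra). Not a tree.
Diameter (longest shortest path) = 5.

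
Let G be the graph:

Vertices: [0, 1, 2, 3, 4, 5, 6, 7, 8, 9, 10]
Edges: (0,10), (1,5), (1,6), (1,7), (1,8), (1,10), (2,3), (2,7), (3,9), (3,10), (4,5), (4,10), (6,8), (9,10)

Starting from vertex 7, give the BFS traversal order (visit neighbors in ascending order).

BFS from vertex 7 (neighbors processed in ascending order):
Visit order: 7, 1, 2, 5, 6, 8, 10, 3, 4, 0, 9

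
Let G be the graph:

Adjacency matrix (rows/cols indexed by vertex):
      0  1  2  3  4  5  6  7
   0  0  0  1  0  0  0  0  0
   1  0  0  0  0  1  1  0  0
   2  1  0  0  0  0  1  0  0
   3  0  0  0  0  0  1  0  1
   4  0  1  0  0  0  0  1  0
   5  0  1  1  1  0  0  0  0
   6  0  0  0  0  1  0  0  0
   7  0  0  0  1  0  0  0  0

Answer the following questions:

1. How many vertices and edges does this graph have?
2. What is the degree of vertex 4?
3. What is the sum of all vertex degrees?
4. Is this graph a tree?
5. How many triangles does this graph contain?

Count: 8 vertices, 7 edges.
Vertex 4 has neighbors [1, 6], degree = 2.
Handshaking lemma: 2 * 7 = 14.
A graph is a tree iff it is connected and has exactly n-1 edges. This graph is connected (all 8 vertices in one component) and has 8-1 = 7 edges. It is a tree.
Number of triangles = 0.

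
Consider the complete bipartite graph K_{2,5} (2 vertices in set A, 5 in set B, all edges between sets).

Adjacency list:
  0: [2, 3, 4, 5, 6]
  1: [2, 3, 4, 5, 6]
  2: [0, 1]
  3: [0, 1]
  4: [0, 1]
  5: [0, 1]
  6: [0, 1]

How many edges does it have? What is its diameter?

K_{2,5} has 2 * 5 = 10 edges.
Any vertex reaches any opposite-side vertex in 1 step; same-side vertices reach in 2 steps via any opposite-side vertex.
Diameter = 2.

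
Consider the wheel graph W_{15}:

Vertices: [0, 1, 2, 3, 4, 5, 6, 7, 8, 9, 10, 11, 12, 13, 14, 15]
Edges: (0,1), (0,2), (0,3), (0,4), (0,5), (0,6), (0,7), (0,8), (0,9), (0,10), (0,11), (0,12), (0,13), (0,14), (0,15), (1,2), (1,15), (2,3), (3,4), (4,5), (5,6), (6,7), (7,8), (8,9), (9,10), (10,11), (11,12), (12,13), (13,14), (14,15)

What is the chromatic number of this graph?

W_{15} = C_{15} plus a hub adjacent to every cycle vertex.
The outer cycle needs 3 colors (odd cycle); the hub is adjacent to all of them so needs a fresh color.
Chromatic number = 3 + 1 = 4.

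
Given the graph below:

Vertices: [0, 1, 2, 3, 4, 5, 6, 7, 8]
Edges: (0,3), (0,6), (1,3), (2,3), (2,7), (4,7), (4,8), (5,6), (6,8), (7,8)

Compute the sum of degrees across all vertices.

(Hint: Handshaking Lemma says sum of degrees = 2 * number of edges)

Count edges: 10 edges.
By Handshaking Lemma: sum of degrees = 2 * 10 = 20.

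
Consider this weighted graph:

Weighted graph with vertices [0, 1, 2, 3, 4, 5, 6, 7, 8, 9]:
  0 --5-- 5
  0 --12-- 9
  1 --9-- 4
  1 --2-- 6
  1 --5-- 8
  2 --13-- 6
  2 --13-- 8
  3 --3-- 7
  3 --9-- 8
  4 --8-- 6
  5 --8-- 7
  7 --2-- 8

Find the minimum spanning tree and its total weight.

Applying Kruskal's algorithm (sort edges by weight, add if no cycle):
  Add (1,6) w=2
  Add (7,8) w=2
  Add (3,7) w=3
  Add (0,5) w=5
  Add (1,8) w=5
  Add (4,6) w=8
  Add (5,7) w=8
  Skip (1,4) w=9 (creates cycle)
  Skip (3,8) w=9 (creates cycle)
  Add (0,9) w=12
  Add (2,8) w=13
  Skip (2,6) w=13 (creates cycle)
MST weight = 58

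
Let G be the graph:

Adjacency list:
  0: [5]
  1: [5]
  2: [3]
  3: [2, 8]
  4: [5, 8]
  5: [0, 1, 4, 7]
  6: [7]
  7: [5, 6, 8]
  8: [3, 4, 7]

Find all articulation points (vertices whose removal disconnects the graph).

An articulation point is a vertex whose removal disconnects the graph.
Articulation points: [3, 5, 7, 8]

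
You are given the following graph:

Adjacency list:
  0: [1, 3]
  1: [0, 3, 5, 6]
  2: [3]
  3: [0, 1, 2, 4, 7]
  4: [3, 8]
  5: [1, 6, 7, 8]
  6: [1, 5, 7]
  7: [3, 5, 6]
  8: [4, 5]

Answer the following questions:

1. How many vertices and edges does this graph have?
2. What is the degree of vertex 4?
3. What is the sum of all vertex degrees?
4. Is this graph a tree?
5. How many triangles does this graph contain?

Count: 9 vertices, 13 edges.
Vertex 4 has neighbors [3, 8], degree = 2.
Handshaking lemma: 2 * 13 = 26.
A tree on 9 vertices has 8 edges. This graph has 13 edges (5 extra). Not a tree.
Number of triangles = 3.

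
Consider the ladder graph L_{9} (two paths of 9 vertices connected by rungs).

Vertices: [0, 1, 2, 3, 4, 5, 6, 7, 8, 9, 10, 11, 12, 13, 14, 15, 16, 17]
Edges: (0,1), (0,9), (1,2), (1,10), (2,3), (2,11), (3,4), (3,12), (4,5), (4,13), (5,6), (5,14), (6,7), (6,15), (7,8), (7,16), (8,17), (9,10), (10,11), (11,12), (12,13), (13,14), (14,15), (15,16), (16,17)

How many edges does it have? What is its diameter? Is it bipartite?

Ladder graph L_{9}: 9 rungs + 2 * (9-1) path edges = 9 + 16 = 25 edges.
Diameter = 9.
Ladder graphs are bipartite (alternating coloring along each path).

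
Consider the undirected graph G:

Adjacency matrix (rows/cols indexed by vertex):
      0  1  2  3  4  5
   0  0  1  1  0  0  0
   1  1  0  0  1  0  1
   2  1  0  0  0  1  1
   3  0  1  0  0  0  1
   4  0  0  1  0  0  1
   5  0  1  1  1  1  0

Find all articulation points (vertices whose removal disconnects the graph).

No articulation points. The graph is biconnected.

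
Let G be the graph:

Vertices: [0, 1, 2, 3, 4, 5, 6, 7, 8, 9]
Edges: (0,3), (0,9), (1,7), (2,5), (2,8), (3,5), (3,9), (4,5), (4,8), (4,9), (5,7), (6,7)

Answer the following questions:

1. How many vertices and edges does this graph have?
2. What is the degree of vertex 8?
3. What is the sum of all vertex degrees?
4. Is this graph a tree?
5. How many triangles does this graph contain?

Count: 10 vertices, 12 edges.
Vertex 8 has neighbors [2, 4], degree = 2.
Handshaking lemma: 2 * 12 = 24.
A tree on 10 vertices has 9 edges. This graph has 12 edges (3 extra). Not a tree.
Number of triangles = 1.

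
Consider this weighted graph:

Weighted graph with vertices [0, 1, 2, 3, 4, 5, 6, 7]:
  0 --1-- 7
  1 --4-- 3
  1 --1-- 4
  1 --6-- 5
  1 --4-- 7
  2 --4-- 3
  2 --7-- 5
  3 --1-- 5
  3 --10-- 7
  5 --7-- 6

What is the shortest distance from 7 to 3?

Using Dijkstra's algorithm from vertex 7:
Shortest path: 7 -> 1 -> 3
Total weight: 4 + 4 = 8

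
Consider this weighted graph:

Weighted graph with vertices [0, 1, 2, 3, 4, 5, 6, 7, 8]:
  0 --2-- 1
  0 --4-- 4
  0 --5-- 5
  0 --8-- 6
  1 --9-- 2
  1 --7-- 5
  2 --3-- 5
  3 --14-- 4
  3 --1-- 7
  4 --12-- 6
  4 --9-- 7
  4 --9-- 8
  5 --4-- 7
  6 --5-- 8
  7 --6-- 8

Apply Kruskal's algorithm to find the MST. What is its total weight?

Applying Kruskal's algorithm (sort edges by weight, add if no cycle):
  Add (3,7) w=1
  Add (0,1) w=2
  Add (2,5) w=3
  Add (0,4) w=4
  Add (5,7) w=4
  Add (0,5) w=5
  Add (6,8) w=5
  Add (7,8) w=6
  Skip (1,5) w=7 (creates cycle)
  Skip (0,6) w=8 (creates cycle)
  Skip (1,2) w=9 (creates cycle)
  Skip (4,8) w=9 (creates cycle)
  Skip (4,7) w=9 (creates cycle)
  Skip (4,6) w=12 (creates cycle)
  Skip (3,4) w=14 (creates cycle)
MST weight = 30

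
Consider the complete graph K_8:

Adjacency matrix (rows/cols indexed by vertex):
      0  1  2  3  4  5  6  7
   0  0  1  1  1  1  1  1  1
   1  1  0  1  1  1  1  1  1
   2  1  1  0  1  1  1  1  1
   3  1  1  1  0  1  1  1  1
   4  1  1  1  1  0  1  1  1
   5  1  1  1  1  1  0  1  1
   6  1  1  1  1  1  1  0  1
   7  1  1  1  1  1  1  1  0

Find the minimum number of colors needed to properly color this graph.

In K_8, every vertex is adjacent to every other vertex.
Each vertex needs a unique color.
Chromatic number = 8.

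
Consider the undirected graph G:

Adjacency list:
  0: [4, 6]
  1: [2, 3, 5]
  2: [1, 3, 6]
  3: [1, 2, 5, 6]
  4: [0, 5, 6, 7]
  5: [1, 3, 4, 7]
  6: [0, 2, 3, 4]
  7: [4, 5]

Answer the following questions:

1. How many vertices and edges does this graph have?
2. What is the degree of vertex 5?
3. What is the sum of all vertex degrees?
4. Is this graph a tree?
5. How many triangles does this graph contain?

Count: 8 vertices, 13 edges.
Vertex 5 has neighbors [1, 3, 4, 7], degree = 4.
Handshaking lemma: 2 * 13 = 26.
A tree on 8 vertices has 7 edges. This graph has 13 edges (6 extra). Not a tree.
Number of triangles = 5.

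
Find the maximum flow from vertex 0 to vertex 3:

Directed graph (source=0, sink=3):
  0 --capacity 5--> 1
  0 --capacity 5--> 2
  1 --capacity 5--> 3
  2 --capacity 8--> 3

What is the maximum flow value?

Computing max flow:
  Flow on (0->1): 5/5
  Flow on (0->2): 5/5
  Flow on (1->3): 5/5
  Flow on (2->3): 5/8
Maximum flow = 10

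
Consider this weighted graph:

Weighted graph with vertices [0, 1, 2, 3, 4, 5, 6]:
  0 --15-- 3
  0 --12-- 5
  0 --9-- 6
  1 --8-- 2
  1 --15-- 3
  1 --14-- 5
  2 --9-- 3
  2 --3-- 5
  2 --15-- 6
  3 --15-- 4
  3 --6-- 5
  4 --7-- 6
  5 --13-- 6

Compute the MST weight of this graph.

Applying Kruskal's algorithm (sort edges by weight, add if no cycle):
  Add (2,5) w=3
  Add (3,5) w=6
  Add (4,6) w=7
  Add (1,2) w=8
  Add (0,6) w=9
  Skip (2,3) w=9 (creates cycle)
  Add (0,5) w=12
  Skip (5,6) w=13 (creates cycle)
  Skip (1,5) w=14 (creates cycle)
  Skip (0,3) w=15 (creates cycle)
  Skip (1,3) w=15 (creates cycle)
  Skip (2,6) w=15 (creates cycle)
  Skip (3,4) w=15 (creates cycle)
MST weight = 45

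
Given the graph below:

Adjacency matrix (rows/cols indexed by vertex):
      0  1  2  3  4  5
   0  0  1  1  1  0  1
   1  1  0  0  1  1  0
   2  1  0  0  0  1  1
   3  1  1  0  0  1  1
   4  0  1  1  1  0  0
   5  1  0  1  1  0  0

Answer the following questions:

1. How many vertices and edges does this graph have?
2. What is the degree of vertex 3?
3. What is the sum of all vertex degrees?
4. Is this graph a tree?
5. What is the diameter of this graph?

Count: 6 vertices, 10 edges.
Vertex 3 has neighbors [0, 1, 4, 5], degree = 4.
Handshaking lemma: 2 * 10 = 20.
A tree on 6 vertices has 5 edges. This graph has 10 edges (5 extra). Not a tree.
Diameter (longest shortest path) = 2.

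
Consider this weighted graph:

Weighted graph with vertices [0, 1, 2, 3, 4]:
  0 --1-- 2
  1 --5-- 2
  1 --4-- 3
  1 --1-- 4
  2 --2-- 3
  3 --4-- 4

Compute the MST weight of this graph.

Applying Kruskal's algorithm (sort edges by weight, add if no cycle):
  Add (0,2) w=1
  Add (1,4) w=1
  Add (2,3) w=2
  Add (1,3) w=4
  Skip (3,4) w=4 (creates cycle)
  Skip (1,2) w=5 (creates cycle)
MST weight = 8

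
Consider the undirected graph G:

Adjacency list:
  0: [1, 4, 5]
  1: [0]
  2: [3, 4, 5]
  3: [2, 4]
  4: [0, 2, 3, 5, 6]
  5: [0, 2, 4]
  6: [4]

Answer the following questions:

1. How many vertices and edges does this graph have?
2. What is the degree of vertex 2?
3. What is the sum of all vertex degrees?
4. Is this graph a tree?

Count: 7 vertices, 9 edges.
Vertex 2 has neighbors [3, 4, 5], degree = 3.
Handshaking lemma: 2 * 9 = 18.
A tree on 7 vertices has 6 edges. This graph has 9 edges (3 extra). Not a tree.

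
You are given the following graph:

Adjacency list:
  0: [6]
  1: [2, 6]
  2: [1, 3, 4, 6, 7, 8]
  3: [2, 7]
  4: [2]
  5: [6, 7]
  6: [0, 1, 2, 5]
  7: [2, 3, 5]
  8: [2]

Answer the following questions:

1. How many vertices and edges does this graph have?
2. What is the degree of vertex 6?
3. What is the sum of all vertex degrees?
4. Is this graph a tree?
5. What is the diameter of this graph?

Count: 9 vertices, 11 edges.
Vertex 6 has neighbors [0, 1, 2, 5], degree = 4.
Handshaking lemma: 2 * 11 = 22.
A tree on 9 vertices has 8 edges. This graph has 11 edges (3 extra). Not a tree.
Diameter (longest shortest path) = 3.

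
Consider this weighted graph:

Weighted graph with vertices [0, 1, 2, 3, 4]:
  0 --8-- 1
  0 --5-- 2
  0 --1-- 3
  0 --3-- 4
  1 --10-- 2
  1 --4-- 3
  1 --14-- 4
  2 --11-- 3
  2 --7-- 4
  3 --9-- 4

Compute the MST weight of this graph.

Applying Kruskal's algorithm (sort edges by weight, add if no cycle):
  Add (0,3) w=1
  Add (0,4) w=3
  Add (1,3) w=4
  Add (0,2) w=5
  Skip (2,4) w=7 (creates cycle)
  Skip (0,1) w=8 (creates cycle)
  Skip (3,4) w=9 (creates cycle)
  Skip (1,2) w=10 (creates cycle)
  Skip (2,3) w=11 (creates cycle)
  Skip (1,4) w=14 (creates cycle)
MST weight = 13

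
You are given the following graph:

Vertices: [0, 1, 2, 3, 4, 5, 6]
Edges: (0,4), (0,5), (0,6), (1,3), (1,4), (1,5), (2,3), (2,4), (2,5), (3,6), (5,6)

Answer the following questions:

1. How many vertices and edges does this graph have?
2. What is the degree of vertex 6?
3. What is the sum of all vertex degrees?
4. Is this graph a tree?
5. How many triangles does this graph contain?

Count: 7 vertices, 11 edges.
Vertex 6 has neighbors [0, 3, 5], degree = 3.
Handshaking lemma: 2 * 11 = 22.
A tree on 7 vertices has 6 edges. This graph has 11 edges (5 extra). Not a tree.
Number of triangles = 1.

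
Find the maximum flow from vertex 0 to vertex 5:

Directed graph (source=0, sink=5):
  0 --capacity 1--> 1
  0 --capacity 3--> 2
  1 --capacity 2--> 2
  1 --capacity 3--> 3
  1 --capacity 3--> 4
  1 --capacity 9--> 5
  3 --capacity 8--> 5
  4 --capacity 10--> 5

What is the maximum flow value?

Computing max flow:
  Flow on (0->1): 1/1
  Flow on (1->5): 1/9
Maximum flow = 1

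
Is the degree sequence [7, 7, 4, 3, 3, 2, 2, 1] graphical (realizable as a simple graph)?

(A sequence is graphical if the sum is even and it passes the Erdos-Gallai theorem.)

Sum of degrees = 29. Sum is odd, so the sequence is NOT graphical.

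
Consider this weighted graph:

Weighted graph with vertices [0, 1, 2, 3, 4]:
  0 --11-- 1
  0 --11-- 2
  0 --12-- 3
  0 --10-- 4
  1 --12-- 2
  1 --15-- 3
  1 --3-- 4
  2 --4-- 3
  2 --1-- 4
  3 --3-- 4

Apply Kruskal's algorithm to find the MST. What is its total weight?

Applying Kruskal's algorithm (sort edges by weight, add if no cycle):
  Add (2,4) w=1
  Add (1,4) w=3
  Add (3,4) w=3
  Skip (2,3) w=4 (creates cycle)
  Add (0,4) w=10
  Skip (0,1) w=11 (creates cycle)
  Skip (0,2) w=11 (creates cycle)
  Skip (0,3) w=12 (creates cycle)
  Skip (1,2) w=12 (creates cycle)
  Skip (1,3) w=15 (creates cycle)
MST weight = 17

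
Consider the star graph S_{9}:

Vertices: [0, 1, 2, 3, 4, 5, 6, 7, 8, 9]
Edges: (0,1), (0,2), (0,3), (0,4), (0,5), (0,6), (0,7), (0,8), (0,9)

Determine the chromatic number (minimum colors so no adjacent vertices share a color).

S_{9} has one hub adjacent to 9 leaves; leaves are pairwise non-adjacent.
Color the hub 0 and every leaf 1.
Chromatic number = 2.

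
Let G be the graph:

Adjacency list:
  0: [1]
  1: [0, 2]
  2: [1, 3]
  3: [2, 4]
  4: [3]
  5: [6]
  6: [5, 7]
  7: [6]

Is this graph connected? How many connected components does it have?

Checking connectivity: the graph has 2 connected component(s).
Components: [[0, 1, 2, 3, 4], [5, 6, 7]]. The graph is NOT connected.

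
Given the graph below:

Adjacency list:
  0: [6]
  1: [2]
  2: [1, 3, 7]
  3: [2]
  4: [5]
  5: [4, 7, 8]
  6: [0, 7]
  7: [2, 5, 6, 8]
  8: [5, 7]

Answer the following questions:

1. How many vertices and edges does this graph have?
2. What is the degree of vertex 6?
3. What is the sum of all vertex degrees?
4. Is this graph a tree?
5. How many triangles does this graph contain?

Count: 9 vertices, 9 edges.
Vertex 6 has neighbors [0, 7], degree = 2.
Handshaking lemma: 2 * 9 = 18.
A tree on 9 vertices has 8 edges. This graph has 9 edges (1 extra). Not a tree.
Number of triangles = 1.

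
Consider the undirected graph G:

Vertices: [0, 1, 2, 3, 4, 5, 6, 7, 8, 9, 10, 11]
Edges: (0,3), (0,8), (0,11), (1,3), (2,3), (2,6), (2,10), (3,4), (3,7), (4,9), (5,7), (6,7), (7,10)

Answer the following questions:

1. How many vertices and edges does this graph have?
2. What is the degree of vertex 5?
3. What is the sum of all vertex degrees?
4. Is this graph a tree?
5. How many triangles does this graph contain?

Count: 12 vertices, 13 edges.
Vertex 5 has neighbors [7], degree = 1.
Handshaking lemma: 2 * 13 = 26.
A tree on 12 vertices has 11 edges. This graph has 13 edges (2 extra). Not a tree.
Number of triangles = 0.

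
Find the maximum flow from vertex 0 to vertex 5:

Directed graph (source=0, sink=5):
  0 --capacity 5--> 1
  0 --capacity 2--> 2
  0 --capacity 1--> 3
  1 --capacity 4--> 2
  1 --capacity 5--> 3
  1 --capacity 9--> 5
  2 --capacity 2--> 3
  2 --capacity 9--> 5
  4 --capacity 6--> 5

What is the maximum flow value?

Computing max flow:
  Flow on (0->1): 5/5
  Flow on (0->2): 2/2
  Flow on (1->5): 5/9
  Flow on (2->5): 2/9
Maximum flow = 7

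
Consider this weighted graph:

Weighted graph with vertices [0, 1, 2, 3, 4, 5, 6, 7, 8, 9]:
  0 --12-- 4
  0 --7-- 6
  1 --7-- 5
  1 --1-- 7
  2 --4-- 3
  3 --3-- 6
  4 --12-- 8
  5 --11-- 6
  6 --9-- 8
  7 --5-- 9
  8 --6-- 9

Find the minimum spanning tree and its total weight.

Applying Kruskal's algorithm (sort edges by weight, add if no cycle):
  Add (1,7) w=1
  Add (3,6) w=3
  Add (2,3) w=4
  Add (7,9) w=5
  Add (8,9) w=6
  Add (0,6) w=7
  Add (1,5) w=7
  Add (6,8) w=9
  Skip (5,6) w=11 (creates cycle)
  Add (0,4) w=12
  Skip (4,8) w=12 (creates cycle)
MST weight = 54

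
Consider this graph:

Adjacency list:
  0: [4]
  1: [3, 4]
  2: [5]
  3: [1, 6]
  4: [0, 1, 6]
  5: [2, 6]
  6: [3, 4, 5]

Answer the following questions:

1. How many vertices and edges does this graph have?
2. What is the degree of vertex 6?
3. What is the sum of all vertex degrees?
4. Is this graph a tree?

Count: 7 vertices, 7 edges.
Vertex 6 has neighbors [3, 4, 5], degree = 3.
Handshaking lemma: 2 * 7 = 14.
A tree on 7 vertices has 6 edges. This graph has 7 edges (1 extra). Not a tree.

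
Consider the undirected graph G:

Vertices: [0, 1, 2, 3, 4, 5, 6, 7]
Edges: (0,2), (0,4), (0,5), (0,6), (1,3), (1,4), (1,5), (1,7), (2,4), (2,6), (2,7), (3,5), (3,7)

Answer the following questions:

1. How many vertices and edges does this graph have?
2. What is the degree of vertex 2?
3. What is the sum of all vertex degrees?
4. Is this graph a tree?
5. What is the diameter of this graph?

Count: 8 vertices, 13 edges.
Vertex 2 has neighbors [0, 4, 6, 7], degree = 4.
Handshaking lemma: 2 * 13 = 26.
A tree on 8 vertices has 7 edges. This graph has 13 edges (6 extra). Not a tree.
Diameter (longest shortest path) = 3.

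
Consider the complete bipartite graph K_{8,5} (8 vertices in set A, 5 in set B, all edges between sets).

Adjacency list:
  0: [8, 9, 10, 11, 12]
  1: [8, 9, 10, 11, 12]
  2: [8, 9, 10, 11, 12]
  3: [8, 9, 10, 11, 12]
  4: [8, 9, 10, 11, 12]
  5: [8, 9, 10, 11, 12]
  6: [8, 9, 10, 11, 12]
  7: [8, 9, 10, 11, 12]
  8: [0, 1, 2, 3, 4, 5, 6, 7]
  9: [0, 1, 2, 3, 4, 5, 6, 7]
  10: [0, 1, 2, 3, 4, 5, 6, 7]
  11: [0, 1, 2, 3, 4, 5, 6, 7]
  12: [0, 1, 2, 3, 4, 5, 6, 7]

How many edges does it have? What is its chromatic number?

K_{8,5} has 8 * 5 = 40 edges.
Bipartite graphs have chromatic number 2 (color each partition differently).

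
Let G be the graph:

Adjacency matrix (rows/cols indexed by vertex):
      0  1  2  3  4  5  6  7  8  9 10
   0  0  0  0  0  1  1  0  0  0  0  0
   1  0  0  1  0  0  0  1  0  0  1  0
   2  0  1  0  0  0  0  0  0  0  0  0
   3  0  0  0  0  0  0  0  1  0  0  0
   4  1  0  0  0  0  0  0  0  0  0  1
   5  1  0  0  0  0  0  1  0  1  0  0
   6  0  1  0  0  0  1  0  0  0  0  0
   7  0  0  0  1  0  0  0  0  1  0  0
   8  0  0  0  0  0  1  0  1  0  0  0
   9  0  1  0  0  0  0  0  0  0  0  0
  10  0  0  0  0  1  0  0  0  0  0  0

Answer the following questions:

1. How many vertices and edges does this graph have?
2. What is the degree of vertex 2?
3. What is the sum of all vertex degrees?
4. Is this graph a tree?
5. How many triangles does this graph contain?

Count: 11 vertices, 10 edges.
Vertex 2 has neighbors [1], degree = 1.
Handshaking lemma: 2 * 10 = 20.
A graph is a tree iff it is connected and has exactly n-1 edges. This graph is connected (all 11 vertices in one component) and has 11-1 = 10 edges. It is a tree.
Number of triangles = 0.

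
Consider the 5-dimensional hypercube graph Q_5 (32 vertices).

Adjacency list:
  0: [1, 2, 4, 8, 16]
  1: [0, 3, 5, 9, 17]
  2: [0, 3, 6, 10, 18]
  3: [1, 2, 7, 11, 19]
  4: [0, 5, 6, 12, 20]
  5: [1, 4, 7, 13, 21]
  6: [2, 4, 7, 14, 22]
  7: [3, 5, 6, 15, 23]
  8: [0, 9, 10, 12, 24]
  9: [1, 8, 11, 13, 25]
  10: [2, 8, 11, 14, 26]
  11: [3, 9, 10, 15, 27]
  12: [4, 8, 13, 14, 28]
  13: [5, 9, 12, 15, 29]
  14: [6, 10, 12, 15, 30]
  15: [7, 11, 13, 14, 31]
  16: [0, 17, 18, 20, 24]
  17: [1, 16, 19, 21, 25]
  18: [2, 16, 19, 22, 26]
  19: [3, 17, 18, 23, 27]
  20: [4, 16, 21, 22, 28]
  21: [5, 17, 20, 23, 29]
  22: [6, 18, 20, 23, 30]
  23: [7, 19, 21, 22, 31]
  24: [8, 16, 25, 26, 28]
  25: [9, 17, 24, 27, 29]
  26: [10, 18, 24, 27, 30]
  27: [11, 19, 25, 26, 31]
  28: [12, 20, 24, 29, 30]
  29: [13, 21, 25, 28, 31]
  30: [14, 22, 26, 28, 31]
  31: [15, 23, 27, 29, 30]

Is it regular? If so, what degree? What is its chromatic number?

In Q_5, every vertex has exactly 5 neighbors (flip one of 5 bits), so it is 5-regular.
Q_5 is bipartite (partition by bit-parity), so chromatic number = 2.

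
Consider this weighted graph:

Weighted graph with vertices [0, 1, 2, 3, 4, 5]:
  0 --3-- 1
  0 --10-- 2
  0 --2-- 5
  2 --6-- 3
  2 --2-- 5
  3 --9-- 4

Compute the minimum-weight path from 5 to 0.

Using Dijkstra's algorithm from vertex 5:
Shortest path: 5 -> 0
Total weight: 2 = 2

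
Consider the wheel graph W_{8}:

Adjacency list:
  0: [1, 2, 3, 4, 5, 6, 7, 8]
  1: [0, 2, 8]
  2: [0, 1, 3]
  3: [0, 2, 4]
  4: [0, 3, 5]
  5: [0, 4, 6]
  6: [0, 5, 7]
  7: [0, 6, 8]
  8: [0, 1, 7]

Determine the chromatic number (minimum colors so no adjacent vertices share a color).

W_{8} = C_{8} plus a hub adjacent to every cycle vertex.
The outer cycle needs 2 colors (even cycle); the hub is adjacent to all of them so needs a fresh color.
Chromatic number = 2 + 1 = 3.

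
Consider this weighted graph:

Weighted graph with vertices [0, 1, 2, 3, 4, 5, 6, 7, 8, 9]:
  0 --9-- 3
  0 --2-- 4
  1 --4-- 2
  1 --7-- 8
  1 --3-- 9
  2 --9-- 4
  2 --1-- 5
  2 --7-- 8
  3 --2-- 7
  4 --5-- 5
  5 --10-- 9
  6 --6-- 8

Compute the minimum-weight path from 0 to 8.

Using Dijkstra's algorithm from vertex 0:
Shortest path: 0 -> 4 -> 5 -> 2 -> 8
Total weight: 2 + 5 + 1 + 7 = 15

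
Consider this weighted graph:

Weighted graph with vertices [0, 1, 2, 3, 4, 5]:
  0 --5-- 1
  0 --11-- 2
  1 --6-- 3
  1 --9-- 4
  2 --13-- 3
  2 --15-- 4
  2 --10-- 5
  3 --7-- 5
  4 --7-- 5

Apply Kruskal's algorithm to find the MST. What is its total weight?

Applying Kruskal's algorithm (sort edges by weight, add if no cycle):
  Add (0,1) w=5
  Add (1,3) w=6
  Add (3,5) w=7
  Add (4,5) w=7
  Skip (1,4) w=9 (creates cycle)
  Add (2,5) w=10
  Skip (0,2) w=11 (creates cycle)
  Skip (2,3) w=13 (creates cycle)
  Skip (2,4) w=15 (creates cycle)
MST weight = 35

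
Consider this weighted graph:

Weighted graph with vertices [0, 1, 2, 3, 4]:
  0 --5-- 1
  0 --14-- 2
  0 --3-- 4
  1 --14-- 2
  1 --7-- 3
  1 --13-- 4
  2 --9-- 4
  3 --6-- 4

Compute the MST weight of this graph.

Applying Kruskal's algorithm (sort edges by weight, add if no cycle):
  Add (0,4) w=3
  Add (0,1) w=5
  Add (3,4) w=6
  Skip (1,3) w=7 (creates cycle)
  Add (2,4) w=9
  Skip (1,4) w=13 (creates cycle)
  Skip (0,2) w=14 (creates cycle)
  Skip (1,2) w=14 (creates cycle)
MST weight = 23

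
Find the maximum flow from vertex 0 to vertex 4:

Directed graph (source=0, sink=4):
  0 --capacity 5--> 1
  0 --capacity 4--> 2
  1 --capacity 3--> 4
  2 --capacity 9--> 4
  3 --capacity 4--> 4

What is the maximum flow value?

Computing max flow:
  Flow on (0->1): 3/5
  Flow on (0->2): 4/4
  Flow on (1->4): 3/3
  Flow on (2->4): 4/9
Maximum flow = 7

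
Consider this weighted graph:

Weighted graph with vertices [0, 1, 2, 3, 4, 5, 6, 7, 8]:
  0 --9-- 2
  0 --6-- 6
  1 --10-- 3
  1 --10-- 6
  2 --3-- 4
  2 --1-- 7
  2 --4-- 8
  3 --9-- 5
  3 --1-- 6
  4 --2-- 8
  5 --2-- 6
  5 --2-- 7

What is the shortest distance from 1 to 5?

Using Dijkstra's algorithm from vertex 1:
Shortest path: 1 -> 6 -> 5
Total weight: 10 + 2 = 12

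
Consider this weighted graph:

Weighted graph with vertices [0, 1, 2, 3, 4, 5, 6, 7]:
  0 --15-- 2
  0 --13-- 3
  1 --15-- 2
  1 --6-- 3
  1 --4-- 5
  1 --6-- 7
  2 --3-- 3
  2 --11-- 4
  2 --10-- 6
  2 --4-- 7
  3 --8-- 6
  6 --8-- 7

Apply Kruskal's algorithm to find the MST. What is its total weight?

Applying Kruskal's algorithm (sort edges by weight, add if no cycle):
  Add (2,3) w=3
  Add (1,5) w=4
  Add (2,7) w=4
  Add (1,7) w=6
  Skip (1,3) w=6 (creates cycle)
  Add (3,6) w=8
  Skip (6,7) w=8 (creates cycle)
  Skip (2,6) w=10 (creates cycle)
  Add (2,4) w=11
  Add (0,3) w=13
  Skip (0,2) w=15 (creates cycle)
  Skip (1,2) w=15 (creates cycle)
MST weight = 49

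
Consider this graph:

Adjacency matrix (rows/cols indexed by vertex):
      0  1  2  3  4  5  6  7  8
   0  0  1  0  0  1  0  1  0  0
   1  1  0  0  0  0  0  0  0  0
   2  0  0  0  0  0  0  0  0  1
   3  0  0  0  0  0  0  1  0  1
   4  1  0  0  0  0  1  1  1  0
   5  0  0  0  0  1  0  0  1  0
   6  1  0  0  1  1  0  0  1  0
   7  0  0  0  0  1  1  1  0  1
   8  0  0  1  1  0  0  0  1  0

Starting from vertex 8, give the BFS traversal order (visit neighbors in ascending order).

BFS from vertex 8 (neighbors processed in ascending order):
Visit order: 8, 2, 3, 7, 6, 4, 5, 0, 1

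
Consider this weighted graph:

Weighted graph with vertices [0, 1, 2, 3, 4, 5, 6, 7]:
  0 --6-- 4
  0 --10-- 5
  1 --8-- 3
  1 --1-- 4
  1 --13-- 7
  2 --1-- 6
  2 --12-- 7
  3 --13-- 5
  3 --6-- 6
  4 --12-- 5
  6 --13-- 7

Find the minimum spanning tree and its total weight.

Applying Kruskal's algorithm (sort edges by weight, add if no cycle):
  Add (1,4) w=1
  Add (2,6) w=1
  Add (0,4) w=6
  Add (3,6) w=6
  Add (1,3) w=8
  Add (0,5) w=10
  Add (2,7) w=12
  Skip (4,5) w=12 (creates cycle)
  Skip (1,7) w=13 (creates cycle)
  Skip (3,5) w=13 (creates cycle)
  Skip (6,7) w=13 (creates cycle)
MST weight = 44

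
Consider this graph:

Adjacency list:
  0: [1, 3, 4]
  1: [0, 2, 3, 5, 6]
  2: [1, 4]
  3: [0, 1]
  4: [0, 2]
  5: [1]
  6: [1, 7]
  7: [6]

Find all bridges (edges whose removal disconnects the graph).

A bridge is an edge whose removal increases the number of connected components.
Bridges found: (1,5), (1,6), (6,7)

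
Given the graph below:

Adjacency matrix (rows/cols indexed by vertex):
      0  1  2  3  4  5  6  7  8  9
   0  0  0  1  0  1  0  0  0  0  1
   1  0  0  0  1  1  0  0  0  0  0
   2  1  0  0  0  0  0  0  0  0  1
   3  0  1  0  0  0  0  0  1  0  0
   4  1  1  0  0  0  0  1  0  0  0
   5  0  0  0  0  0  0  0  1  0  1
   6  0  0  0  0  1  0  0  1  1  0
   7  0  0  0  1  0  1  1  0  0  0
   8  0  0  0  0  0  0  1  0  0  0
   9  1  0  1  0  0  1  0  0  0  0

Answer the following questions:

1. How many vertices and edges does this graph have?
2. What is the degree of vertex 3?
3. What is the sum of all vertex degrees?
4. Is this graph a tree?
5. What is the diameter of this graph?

Count: 10 vertices, 12 edges.
Vertex 3 has neighbors [1, 7], degree = 2.
Handshaking lemma: 2 * 12 = 24.
A tree on 10 vertices has 9 edges. This graph has 12 edges (3 extra). Not a tree.
Diameter (longest shortest path) = 4.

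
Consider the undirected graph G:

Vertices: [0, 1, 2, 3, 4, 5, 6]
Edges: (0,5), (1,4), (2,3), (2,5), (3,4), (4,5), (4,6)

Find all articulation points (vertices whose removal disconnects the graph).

An articulation point is a vertex whose removal disconnects the graph.
Articulation points: [4, 5]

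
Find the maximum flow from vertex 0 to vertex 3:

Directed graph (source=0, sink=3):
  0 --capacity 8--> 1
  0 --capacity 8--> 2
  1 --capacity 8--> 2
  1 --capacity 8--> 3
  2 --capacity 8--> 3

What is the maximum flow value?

Computing max flow:
  Flow on (0->1): 8/8
  Flow on (0->2): 8/8
  Flow on (1->3): 8/8
  Flow on (2->3): 8/8
Maximum flow = 16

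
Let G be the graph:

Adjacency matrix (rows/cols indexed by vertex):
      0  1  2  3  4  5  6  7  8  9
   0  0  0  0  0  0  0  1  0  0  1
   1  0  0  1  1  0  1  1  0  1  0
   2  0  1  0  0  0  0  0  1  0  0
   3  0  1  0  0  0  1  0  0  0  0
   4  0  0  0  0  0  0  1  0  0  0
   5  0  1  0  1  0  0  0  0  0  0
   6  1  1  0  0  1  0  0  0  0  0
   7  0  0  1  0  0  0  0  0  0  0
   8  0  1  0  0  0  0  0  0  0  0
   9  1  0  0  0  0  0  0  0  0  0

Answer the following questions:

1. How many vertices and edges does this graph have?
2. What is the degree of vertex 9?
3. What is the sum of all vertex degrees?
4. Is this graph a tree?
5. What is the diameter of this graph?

Count: 10 vertices, 10 edges.
Vertex 9 has neighbors [0], degree = 1.
Handshaking lemma: 2 * 10 = 20.
A tree on 10 vertices has 9 edges. This graph has 10 edges (1 extra). Not a tree.
Diameter (longest shortest path) = 5.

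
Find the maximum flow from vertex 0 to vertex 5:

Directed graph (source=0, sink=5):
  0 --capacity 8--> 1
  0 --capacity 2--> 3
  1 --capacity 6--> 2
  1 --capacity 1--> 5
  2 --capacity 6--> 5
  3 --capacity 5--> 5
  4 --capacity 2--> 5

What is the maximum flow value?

Computing max flow:
  Flow on (0->1): 7/8
  Flow on (0->3): 2/2
  Flow on (1->2): 6/6
  Flow on (1->5): 1/1
  Flow on (2->5): 6/6
  Flow on (3->5): 2/5
Maximum flow = 9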